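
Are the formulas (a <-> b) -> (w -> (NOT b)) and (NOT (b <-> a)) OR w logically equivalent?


Compare truth tables:
a | b | w | φ | ψ
-----------------
F | F | F | T | F
T | F | F | T | T
F | T | F | T | T
T | T | F | T | F
F | F | T | T | T
T | F | T | T | T
F | T | T | T | T
T | T | T | F | T
They differ at row 1 (a=F, b=F, w=F): φ=T but ψ=F.

No, they are not logically equivalent.


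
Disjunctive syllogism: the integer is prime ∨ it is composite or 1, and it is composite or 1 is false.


Disjunctive syllogism: from (P ∨ Q) and ¬P, infer Q.
One disjunct, 'it is composite or 1', is ruled out; the other must hold.

the integer is prime


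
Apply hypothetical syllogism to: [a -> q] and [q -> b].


Hypothetical syllogism: from (P → Q) and (Q → R), infer (P → R).
Chain the two implications through the shared middle term 'q'.

a -> b


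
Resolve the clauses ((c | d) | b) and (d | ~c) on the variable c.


The clauses contain complementary literals c and ~c.
Resolution eliminates this pair and disjoins the remaining literals (merging duplicates).

(b | d)


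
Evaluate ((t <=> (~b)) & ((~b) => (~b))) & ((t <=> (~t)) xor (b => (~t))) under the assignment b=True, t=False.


Substitute b=True, t=False:
… (earlier sub-steps elided)
~b = False
~b = False
(~b) => (~b) = False => False = True
(t <=> (~b)) & ((~b) => (~b)) = True & True = True
~t = True
t <=> (~t) = False <=> True = False
~t = True
b => (~t) = True => True = True
(t <=> (~t)) xor (b => (~t)) = False xor True = True
((t <=> (~b)) & ((~b) => (~b))) & ((t <=> (~t)) xor (b => (~t))) = True & True = True

True


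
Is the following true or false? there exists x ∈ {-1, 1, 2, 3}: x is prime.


Evaluate the predicate on each element: -1:F, 1:F, 2:T, 3:T.
Witness x = 2 satisfies the predicate.

T


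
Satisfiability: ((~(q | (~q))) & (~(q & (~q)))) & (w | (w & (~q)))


Check all 4 assignments over {q, w}:
q | w | φ
---------
False | False | False
True | False | False
False | True | False
True | True | False
No assignment makes the formula true.

Unsatisfiable.


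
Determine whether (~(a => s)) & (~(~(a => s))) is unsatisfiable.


Truth table over {a, s}:
a | s | φ
---------
False | False | False
True | False | False
False | True | False
True | True | False
Every row is false.

Yes, it is a contradiction.


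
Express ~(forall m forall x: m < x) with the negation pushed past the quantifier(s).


Negation flips each quantifier (∀↔∃) and negates the inner predicate.
¬(forall m forall x: φ) = exists m exists x: ¬φ.

exists m exists x: ~(m < x)


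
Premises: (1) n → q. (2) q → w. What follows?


Hypothetical syllogism: from (P → Q) and (Q → R), infer (P → R).
Chain the two implications through the shared middle term 'q'.

n → w


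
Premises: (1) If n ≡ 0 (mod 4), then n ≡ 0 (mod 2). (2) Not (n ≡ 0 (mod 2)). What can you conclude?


Modus tollens: from (P → Q) and ¬Q, infer ¬P.
Q = 'n ≡ 0 (mod 2)' is denied; since P → Q, P must also fail.

Not (n ≡ 0 (mod 4)).


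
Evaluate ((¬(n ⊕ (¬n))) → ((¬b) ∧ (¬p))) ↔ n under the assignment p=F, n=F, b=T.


Substitute p=F, n=F, b=T:
¬n = T
n ⊕ (¬n) = F ⊕ T = T
¬(n ⊕ (¬n)) = F
¬b = F
¬p = T
(¬b) ∧ (¬p) = F ∧ T = F
(¬(n ⊕ (¬n))) → ((¬b) ∧ (¬p)) = F → F = T
((¬(n ⊕ (¬n))) → ((¬b) ∧ (¬p))) ↔ n = T ↔ F = F

F


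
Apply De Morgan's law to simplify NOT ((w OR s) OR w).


De Morgan: the negation of a disjunction is the conjunction of the negations.
Distribute NOT across OR, flipping it to AND, and negate each literal.

((NOT w) AND (NOT s)) AND (NOT w)


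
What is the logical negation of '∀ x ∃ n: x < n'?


Negation flips each quantifier (∀↔∃) and negates the inner predicate.
¬(∀ x ∃ n: φ) = ∃ x ∀ n: ¬φ.

∃ x ∀ n: ¬(x < n)


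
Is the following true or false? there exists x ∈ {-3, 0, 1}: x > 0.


Evaluate the predicate on each element: -3:F, 0:F, 1:T.
Witness x = 1 satisfies the predicate.

T


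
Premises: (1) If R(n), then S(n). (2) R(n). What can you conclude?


Modus ponens: from (P → Q) and P, infer Q.
P = 'R(n)' is asserted, and P → Q holds, so Q follows.

S(n).


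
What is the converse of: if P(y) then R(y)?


The converse of (P → Q) is (Q → P). It is not in general equivalent to the original.
Here P = 'P(y)' and Q = 'R(y)'.

If R(y), then P(y).


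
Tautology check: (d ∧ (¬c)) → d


Build the truth table over {c, d}:
c | d | φ
---------
F | F | T
T | F | T
F | T | T
T | T | T
Every row evaluates to true.

Yes, it is a tautology.


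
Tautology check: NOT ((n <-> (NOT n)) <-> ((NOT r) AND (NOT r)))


Build the truth table over {n, r}:
n | r | φ
---------
F | F | T
T | F | T
F | T | F
T | T | F
Counterexample at row 3: with n=F, r=T, the formula is F.

No, it is not a tautology.


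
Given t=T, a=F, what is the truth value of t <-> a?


Biconditional is true when both operands have the same truth value.
Substitute: t=T, a=F.
T <-> F evaluates to F.

F


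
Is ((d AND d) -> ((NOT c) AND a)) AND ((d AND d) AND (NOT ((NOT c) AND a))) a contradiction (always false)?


Truth table over {a, c, d}:
a | c | d | φ
-------------
F | F | F | F
T | F | F | F
F | T | F | F
T | T | F | F
F | F | T | F
T | F | T | F
F | T | T | F
T | T | T | F
Every row is false.

Yes, it is a contradiction.


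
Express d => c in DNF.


Step 1: Rewrite d → c as ¬d ∨ c.

(~d) | c


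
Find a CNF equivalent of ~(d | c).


Step 1: Apply De Morgan: ¬(d ∨ c) = ¬d ∧ ¬c.

(~d) & (~c)


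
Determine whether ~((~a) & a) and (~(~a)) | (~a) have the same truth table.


Compare truth tables:
a | φ | ψ
---------
False | True | True
True | True | True
The columns φ and ψ agree on every row.

Yes, they are logically equivalent.


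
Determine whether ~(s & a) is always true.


Build the truth table over {a, s}:
a | s | φ
---------
False | False | True
True | False | True
False | True | True
True | True | False
Counterexample at row 4: with a=True, s=True, the formula is False.

No, it is not a tautology.


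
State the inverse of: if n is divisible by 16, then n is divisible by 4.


The inverse of (P → Q) is (¬P → ¬Q). It is equivalent to the converse, not to the original.
Here P = 'n is divisible by 16' and Q = 'n is divisible by 4'.

If not (n is divisible by 16), then not (n is divisible by 4).


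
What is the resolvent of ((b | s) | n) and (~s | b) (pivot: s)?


The clauses contain complementary literals s and ~s.
Resolution eliminates this pair and disjoins the remaining literals (merging duplicates).

(n | b)


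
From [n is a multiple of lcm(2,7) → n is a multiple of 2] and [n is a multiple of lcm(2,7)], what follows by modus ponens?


Modus ponens: from (P → Q) and P, infer Q.
P = 'n is a multiple of lcm(2,7)' is asserted, and P → Q holds, so Q follows.

n is a multiple of 2.


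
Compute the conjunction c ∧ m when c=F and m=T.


Conjunction is true only when both operands are true.
Substitute: c=F, m=T.
F ∧ T evaluates to F.

F


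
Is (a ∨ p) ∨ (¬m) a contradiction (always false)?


Truth table over {a, m, p}:
a | m | p | φ
-------------
F | F | F | T
T | F | F | T
F | T | F | F
T | T | F | T
F | F | T | T
T | F | T | T
F | T | T | T
T | T | T | T
Satisfying assignment at row 1: a=F, m=F, p=F gives T.

No, it is not a contradiction.


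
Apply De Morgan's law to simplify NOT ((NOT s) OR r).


De Morgan: the negation of a disjunction is the conjunction of the negations.
Distribute NOT across OR, flipping it to AND, and negate each literal.

s AND (NOT r)


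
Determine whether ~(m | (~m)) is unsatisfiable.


Truth table over {m}:
m | φ
-----
False | False
True | False
Every row is false.

Yes, it is a contradiction.


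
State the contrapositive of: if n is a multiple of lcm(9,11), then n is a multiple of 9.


The contrapositive of (P → Q) is (¬Q → ¬P); it is logically equivalent to the original.
Here P = 'n is a multiple of lcm(9,11)' and Q = 'n is a multiple of 9'.

If not (n is a multiple of 9), then not (n is a multiple of lcm(9,11)).


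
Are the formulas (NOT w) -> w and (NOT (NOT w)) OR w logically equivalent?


Compare truth tables:
w | φ | ψ
---------
F | F | F
T | T | T
The columns φ and ψ agree on every row.

Yes, they are logically equivalent.


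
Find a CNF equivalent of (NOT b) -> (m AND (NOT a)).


Step 1: Rewrite (¬b) → (m ∧ (¬a)) as ¬(¬b) ∨ (m ∧ (¬a)).
Step 2: Distribute ∨ over ∧.
Step 3: Eliminate any double negations (¬¬X = X).

(b OR m) AND (b OR (NOT a))


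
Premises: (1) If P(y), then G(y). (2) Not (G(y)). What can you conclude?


Modus tollens: from (P → Q) and ¬Q, infer ¬P.
Q = 'G(y)' is denied; since P → Q, P must also fail.

Not (P(y)).


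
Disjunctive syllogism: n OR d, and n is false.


Disjunctive syllogism: from (P ∨ Q) and ¬P, infer Q.
One disjunct, 'n', is ruled out; the other must hold.

d


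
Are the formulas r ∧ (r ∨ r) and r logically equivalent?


Compare truth tables:
r | φ | ψ
---------
F | F | F
T | T | T
The columns φ and ψ agree on every row.

Yes, they are logically equivalent.


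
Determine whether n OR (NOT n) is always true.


Build the truth table over {n}:
n | φ
-----
F | T
T | T
Every row evaluates to true.

Yes, it is a tautology.


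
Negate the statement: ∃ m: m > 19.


¬(∀ x: φ) = ∃ x: ¬φ, and ¬(∃ x: φ) = ∀ x: ¬φ.
Apply to the existential statement.

∀ m: ¬(m > 19)


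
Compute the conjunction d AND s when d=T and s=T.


Conjunction is true only when both operands are true.
Substitute: d=T, s=T.
T AND T evaluates to T.

T


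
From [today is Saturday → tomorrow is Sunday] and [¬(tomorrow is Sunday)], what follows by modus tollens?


Modus tollens: from (P → Q) and ¬Q, infer ¬P.
Q = 'tomorrow is Sunday' is denied; since P → Q, P must also fail.

Not (today is Saturday).


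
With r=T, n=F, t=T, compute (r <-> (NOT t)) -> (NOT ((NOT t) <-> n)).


Substitute r=T, n=F, t=T:
NOT t = F
r <-> (NOT t) = T <-> F = F
NOT t = F
(NOT t) <-> n = F <-> F = T
NOT ((NOT t) <-> n) = F
(r <-> (NOT t)) -> (NOT ((NOT t) <-> n)) = F -> F = T

T


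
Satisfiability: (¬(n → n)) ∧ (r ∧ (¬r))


Check all 4 assignments over {n, r}:
n | r | φ
---------
F | F | F
T | F | F
F | T | F
T | T | F
No assignment makes the formula true.

Unsatisfiable.


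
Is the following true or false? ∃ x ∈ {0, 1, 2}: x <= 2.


Evaluate the predicate on each element: 0:T, 1:T, 2:T.
Witness x = 0 satisfies the predicate.

T


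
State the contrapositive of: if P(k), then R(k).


The contrapositive of (P → Q) is (¬Q → ¬P); it is logically equivalent to the original.
Here P = 'P(k)' and Q = 'R(k)'.

If not (R(k)), then not (P(k)).


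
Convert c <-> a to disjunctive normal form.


Step 1: c ↔ a is true exactly when both agree: (c ∧ a) ∨ (¬c ∧ ¬a).

(c AND a) OR ((NOT c) AND (NOT a))


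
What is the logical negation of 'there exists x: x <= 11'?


¬(for all x: φ) = there exists x: ¬φ, and ¬(there exists x: φ) = for all x: ¬φ.
Apply to the existential statement.

for all x: NOT(x <= 11)


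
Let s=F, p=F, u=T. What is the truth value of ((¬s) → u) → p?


Substitute s=F, p=F, u=T:
¬s = T
(¬s) → u = T → T = T
((¬s) → u) → p = T → F = F

F


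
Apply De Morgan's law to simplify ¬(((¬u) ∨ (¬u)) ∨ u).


De Morgan: the negation of a disjunction is the conjunction of the negations.
Distribute ¬ across ∨, flipping it to ∧, and negate each literal.

(u ∧ u) ∧ (¬u)


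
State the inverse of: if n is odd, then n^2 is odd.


The inverse of (P → Q) is (¬P → ¬Q). It is equivalent to the converse, not to the original.
Here P = 'n is odd' and Q = 'n^2 is odd'.

If not (n is odd), then not (n^2 is odd).


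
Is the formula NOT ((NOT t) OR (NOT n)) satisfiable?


Search for a satisfying assignment over {n, t}.
Try n=T, t=T: the formula evaluates to T.
A satisfying assignment exists.

Satisfiable.


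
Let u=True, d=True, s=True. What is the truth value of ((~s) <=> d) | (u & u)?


Substitute u=True, d=True, s=True:
~s = False
(~s) <=> d = False <=> True = False
u & u = True & True = True
((~s) <=> d) | (u & u) = False | True = True

True


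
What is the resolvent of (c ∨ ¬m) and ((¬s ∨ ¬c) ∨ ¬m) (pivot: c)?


The clauses contain complementary literals c and ¬c.
Resolution eliminates this pair and disjoins the remaining literals (merging duplicates).

(¬m ∨ ¬s)


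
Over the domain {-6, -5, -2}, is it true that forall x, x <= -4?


Evaluate the predicate on each element: -6:True, -5:True, -2:False.
Counterexample x = -2 fails the predicate.

False


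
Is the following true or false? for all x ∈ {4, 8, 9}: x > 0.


Evaluate the predicate on each element: 4:T, 8:T, 9:T.
Every element satisfies the predicate.

T


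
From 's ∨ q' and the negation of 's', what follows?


Disjunctive syllogism: from (P ∨ Q) and ¬P, infer Q.
One disjunct, 's', is ruled out; the other must hold.

q


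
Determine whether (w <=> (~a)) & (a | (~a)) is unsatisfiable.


Truth table over {a, w}:
a | w | φ
---------
False | False | False
True | False | True
False | True | True
True | True | False
Satisfying assignment at row 2: a=True, w=False gives True.

No, it is not a contradiction.


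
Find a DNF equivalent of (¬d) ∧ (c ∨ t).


Step 1: Distribute ∧ over ∨: (¬d) ∧ (c ∨ t) = ((¬d) ∧ c) ∨ ((¬d) ∧ t).

((¬d) ∧ c) ∨ ((¬d) ∧ t)


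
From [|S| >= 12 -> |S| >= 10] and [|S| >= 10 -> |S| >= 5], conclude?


Hypothetical syllogism: from (P → Q) and (Q → R), infer (P → R).
Chain the two implications through the shared middle term '|S| >= 10'.

|S| >= 12 -> |S| >= 5


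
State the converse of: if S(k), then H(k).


The converse of (P → Q) is (Q → P). It is not in general equivalent to the original.
Here P = 'S(k)' and Q = 'H(k)'.

If H(k), then S(k).


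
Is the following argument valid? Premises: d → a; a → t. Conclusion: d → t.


This matches the form of hypothetical syllogism: the conclusion follows in every model of the premises.

Valid.


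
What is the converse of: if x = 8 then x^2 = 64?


The converse of (P → Q) is (Q → P). It is not in general equivalent to the original.
Here P = 'x = 8' and Q = 'x^2 = 64'.

If x^2 = 64, then x = 8.


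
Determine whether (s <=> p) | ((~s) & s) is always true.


Build the truth table over {p, s}:
p | s | φ
---------
False | False | True
True | False | False
False | True | False
True | True | True
Counterexample at row 2: with p=True, s=False, the formula is False.

No, it is not a tautology.


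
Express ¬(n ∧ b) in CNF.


Step 1: Apply De Morgan: ¬(n ∧ b) = ¬n ∨ ¬b.

(¬n) ∨ (¬b)


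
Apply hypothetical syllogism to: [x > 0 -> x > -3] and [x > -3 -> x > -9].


Hypothetical syllogism: from (P → Q) and (Q → R), infer (P → R).
Chain the two implications through the shared middle term 'x > -3'.

x > 0 -> x > -9


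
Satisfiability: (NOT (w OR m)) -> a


Search for a satisfying assignment over {a, m, w}.
Try a=T, m=F, w=F: the formula evaluates to T.
A satisfying assignment exists.

Satisfiable.


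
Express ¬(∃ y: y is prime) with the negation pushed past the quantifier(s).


¬(∀ x: φ) = ∃ x: ¬φ, and ¬(∃ x: φ) = ∀ x: ¬φ.
Apply to the existential statement.

∀ y: ¬(y is prime)


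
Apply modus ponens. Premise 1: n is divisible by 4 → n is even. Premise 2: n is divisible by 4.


Modus ponens: from (P → Q) and P, infer Q.
P = 'n is divisible by 4' is asserted, and P → Q holds, so Q follows.

n is even.


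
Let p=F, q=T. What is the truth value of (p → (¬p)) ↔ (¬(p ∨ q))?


Substitute p=F, q=T:
¬p = T
p → (¬p) = F → T = T
p ∨ q = F ∨ T = T
¬(p ∨ q) = F
(p → (¬p)) ↔ (¬(p ∨ q)) = T ↔ F = F

F


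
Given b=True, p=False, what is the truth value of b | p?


Disjunction is false only when both operands are false.
Substitute: b=True, p=False.
True | False evaluates to True.

True


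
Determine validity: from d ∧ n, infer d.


This matches the form of conjunction elimination: the conclusion follows in every model of the premises.

Valid.


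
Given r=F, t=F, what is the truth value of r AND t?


Conjunction is true only when both operands are true.
Substitute: r=F, t=F.
F AND F evaluates to F.

F


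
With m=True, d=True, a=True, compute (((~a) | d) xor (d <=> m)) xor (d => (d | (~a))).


Substitute m=True, d=True, a=True:
~a = False
(~a) | d = False | True = True
d <=> m = True <=> True = True
((~a) | d) xor (d <=> m) = True xor True = False
~a = False
d | (~a) = True | False = True
d => (d | (~a)) = True => True = True
(((~a) | d) xor (d <=> m)) xor (d => (d | (~a))) = False xor True = True

True


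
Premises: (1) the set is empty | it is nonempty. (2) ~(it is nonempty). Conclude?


Disjunctive syllogism: from (P ∨ Q) and ¬P, infer Q.
One disjunct, 'it is nonempty', is ruled out; the other must hold.

the set is empty


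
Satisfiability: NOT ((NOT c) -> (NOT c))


Check all 2 assignments over {c}:
c | φ
-----
F | F
T | F
No assignment makes the formula true.

Unsatisfiable.


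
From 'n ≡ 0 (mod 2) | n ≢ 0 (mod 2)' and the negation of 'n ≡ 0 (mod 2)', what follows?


Disjunctive syllogism: from (P ∨ Q) and ¬P, infer Q.
One disjunct, 'n ≡ 0 (mod 2)', is ruled out; the other must hold.

n ≢ 0 (mod 2)


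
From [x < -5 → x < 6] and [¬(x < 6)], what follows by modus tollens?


Modus tollens: from (P → Q) and ¬Q, infer ¬P.
Q = 'x < 6' is denied; since P → Q, P must also fail.

Not (x < -5).


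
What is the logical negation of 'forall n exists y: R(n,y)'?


Negation flips each quantifier (∀↔∃) and negates the inner predicate.
¬(forall n exists y: φ) = exists n forall y: ¬φ.

exists n forall y: ~(R(n,y))


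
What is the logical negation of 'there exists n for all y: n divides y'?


Negation flips each quantifier (∀↔∃) and negates the inner predicate.
¬(there exists n for all y: φ) = for all n there exists y: ¬φ.

for all n there exists y: NOT(n divides y)


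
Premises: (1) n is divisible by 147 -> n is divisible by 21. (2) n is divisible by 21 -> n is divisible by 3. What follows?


Hypothetical syllogism: from (P → Q) and (Q → R), infer (P → R).
Chain the two implications through the shared middle term 'n is divisible by 21'.

n is divisible by 147 -> n is divisible by 3


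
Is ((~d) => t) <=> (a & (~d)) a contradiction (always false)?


Truth table over {a, d, t}:
a | d | t | φ
-------------
False | False | False | True
True | False | False | False
False | True | False | False
True | True | False | False
False | False | True | False
True | False | True | True
False | True | True | False
True | True | True | False
Satisfying assignment at row 1: a=False, d=False, t=False gives True.

No, it is not a contradiction.


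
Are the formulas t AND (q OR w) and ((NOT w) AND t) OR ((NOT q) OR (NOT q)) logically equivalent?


Compare truth tables:
q | t | w | φ | ψ
-----------------
F | F | F | F | T
T | F | F | F | F
F | T | F | F | T
T | T | F | T | T
F | F | T | F | T
T | F | T | F | F
F | T | T | T | T
T | T | T | T | F
They differ at row 1 (q=F, t=F, w=F): φ=F but ψ=T.

No, they are not logically equivalent.


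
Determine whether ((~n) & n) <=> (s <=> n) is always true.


Build the truth table over {n, s}:
n | s | φ
---------
False | False | False
True | False | True
False | True | True
True | True | False
Counterexample at row 1: with n=False, s=False, the formula is False.

No, it is not a tautology.


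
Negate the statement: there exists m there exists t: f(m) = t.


Negation flips each quantifier (∀↔∃) and negates the inner predicate.
¬(there exists m there exists t: φ) = for all m for all t: ¬φ.

for all m for all t: NOT(f(m) = t)


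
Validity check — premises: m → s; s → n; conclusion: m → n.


This matches the form of hypothetical syllogism: the conclusion follows in every model of the premises.

Valid.


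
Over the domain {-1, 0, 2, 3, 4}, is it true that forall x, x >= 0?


Evaluate the predicate on each element: -1:False, 0:True, 2:True, 3:True, 4:True.
Counterexample x = -1 fails the predicate.

False


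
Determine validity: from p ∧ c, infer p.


This matches the form of conjunction elimination: the conclusion follows in every model of the premises.

Valid.


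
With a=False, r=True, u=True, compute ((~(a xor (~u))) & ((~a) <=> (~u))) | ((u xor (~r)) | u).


Substitute a=False, r=True, u=True:
… (earlier sub-steps elided)
a xor (~u) = False xor False = False
~(a xor (~u)) = True
~a = True
~u = False
(~a) <=> (~u) = True <=> False = False
(~(a xor (~u))) & ((~a) <=> (~u)) = True & False = False
~r = False
u xor (~r) = True xor False = True
(u xor (~r)) | u = True | True = True
((~(a xor (~u))) & ((~a) <=> (~u))) | ((u xor (~r)) | u) = False | True = True

True


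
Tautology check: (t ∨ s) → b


Build the truth table over {b, s, t}:
b | s | t | φ
-------------
F | F | F | T
T | F | F | T
F | T | F | F
T | T | F | T
F | F | T | F
T | F | T | T
F | T | T | F
T | T | T | T
Counterexample at row 3: with b=F, s=T, t=F, the formula is F.

No, it is not a tautology.


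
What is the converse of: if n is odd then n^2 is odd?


The converse of (P → Q) is (Q → P). It is not in general equivalent to the original.
Here P = 'n is odd' and Q = 'n^2 is odd'.

If n^2 is odd, then n is odd.


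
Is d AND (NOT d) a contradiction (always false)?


Truth table over {d}:
d | φ
-----
F | F
T | F
Every row is false.

Yes, it is a contradiction.


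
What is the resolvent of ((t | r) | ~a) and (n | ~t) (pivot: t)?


The clauses contain complementary literals t and ~t.
Resolution eliminates this pair and disjoins the remaining literals (merging duplicates).

((r | ~a) | n)


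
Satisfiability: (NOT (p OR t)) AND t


Check all 4 assignments over {p, t}:
p | t | φ
---------
F | F | F
T | F | F
F | T | F
T | T | F
No assignment makes the formula true.

Unsatisfiable.


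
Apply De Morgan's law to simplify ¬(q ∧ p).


De Morgan: the negation of a conjunction is the disjunction of the negations.
Distribute ¬ across ∧, flipping it to ∨, and negate each literal.

(¬q) ∨ (¬p)


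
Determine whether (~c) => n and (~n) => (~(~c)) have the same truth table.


Compare truth tables:
c | n | φ | ψ
-------------
False | False | False | False
True | False | True | True
False | True | True | True
True | True | True | True
The columns φ and ψ agree on every row.

Yes, they are logically equivalent.


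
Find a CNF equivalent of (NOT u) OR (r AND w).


Step 1: Distribute ∨ over ∧: (¬u) ∨ (r ∧ w) = ((¬u) ∨ r) ∧ ((¬u) ∨ w).

((NOT u) OR r) AND ((NOT u) OR w)


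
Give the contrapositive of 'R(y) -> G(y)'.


The contrapositive of (P → Q) is (¬Q → ¬P); it is logically equivalent to the original.
Here P = 'R(y)' and Q = 'G(y)'.

If not (G(y)), then not (R(y)).


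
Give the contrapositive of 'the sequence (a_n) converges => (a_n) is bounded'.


The contrapositive of (P → Q) is (¬Q → ¬P); it is logically equivalent to the original.
Here P = 'the sequence (a_n) converges' and Q = '(a_n) is bounded'.

If not ((a_n) is bounded), then not (the sequence (a_n) converges).


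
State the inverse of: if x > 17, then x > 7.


The inverse of (P → Q) is (¬P → ¬Q). It is equivalent to the converse, not to the original.
Here P = 'x > 17' and Q = 'x > 7'.

If not (x > 17), then not (x > 7).


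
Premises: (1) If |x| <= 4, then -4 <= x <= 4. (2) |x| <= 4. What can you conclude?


Modus ponens: from (P → Q) and P, infer Q.
P = '|x| <= 4' is asserted, and P → Q holds, so Q follows.

-4 <= x <= 4.


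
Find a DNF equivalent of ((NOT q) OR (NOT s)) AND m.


Step 1: Distribute ∧ over ∨: ((¬q) ∨ (¬s)) ∧ m = ((¬q) ∧ m) ∨ ((¬s) ∧ m).

((NOT q) AND m) OR ((NOT s) AND m)


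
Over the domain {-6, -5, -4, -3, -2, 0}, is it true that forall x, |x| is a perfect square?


Evaluate the predicate on each element: -6:False, -5:False, -4:True, -3:False, -2:False, 0:True.
Counterexample x = -6 fails the predicate.

False


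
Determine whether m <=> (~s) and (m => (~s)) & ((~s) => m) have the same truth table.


Compare truth tables:
m | s | φ | ψ
-------------
False | False | False | False
True | False | True | True
False | True | True | True
True | True | False | False
The columns φ and ψ agree on every row.

Yes, they are logically equivalent.


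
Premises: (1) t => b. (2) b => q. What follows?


Hypothetical syllogism: from (P → Q) and (Q → R), infer (P → R).
Chain the two implications through the shared middle term 'b'.

t => q


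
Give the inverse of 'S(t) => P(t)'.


The inverse of (P → Q) is (¬P → ¬Q). It is equivalent to the converse, not to the original.
Here P = 'S(t)' and Q = 'P(t)'.

If not (S(t)), then not (P(t)).


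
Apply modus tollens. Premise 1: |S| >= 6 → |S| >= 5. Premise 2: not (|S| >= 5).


Modus tollens: from (P → Q) and ¬Q, infer ¬P.
Q = '|S| >= 5' is denied; since P → Q, P must also fail.

Not (|S| >= 6).


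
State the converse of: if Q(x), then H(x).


The converse of (P → Q) is (Q → P). It is not in general equivalent to the original.
Here P = 'Q(x)' and Q = 'H(x)'.

If H(x), then Q(x).


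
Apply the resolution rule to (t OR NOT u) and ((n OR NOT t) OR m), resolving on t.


The clauses contain complementary literals t and NOTt.
Resolution eliminates this pair and disjoins the remaining literals (merging duplicates).

((NOT u OR m) OR n)


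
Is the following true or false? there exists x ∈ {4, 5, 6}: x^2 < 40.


Evaluate the predicate on each element: 4:T, 5:T, 6:T.
Witness x = 4 satisfies the predicate.

T


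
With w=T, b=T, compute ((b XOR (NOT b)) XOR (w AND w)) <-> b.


Substitute w=T, b=T:
NOT b = F
b XOR (NOT b) = T XOR F = T
w AND w = T AND T = T
(b XOR (NOT b)) XOR (w AND w) = T XOR T = F
((b XOR (NOT b)) XOR (w AND w)) <-> b = F <-> T = F

F


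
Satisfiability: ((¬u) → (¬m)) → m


Search for a satisfying assignment over {m, u}.
Try m=T, u=F: the formula evaluates to T.
A satisfying assignment exists.

Satisfiable.


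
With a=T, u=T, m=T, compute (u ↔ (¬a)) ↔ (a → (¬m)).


Substitute a=T, u=T, m=T:
¬a = F
u ↔ (¬a) = T ↔ F = F
¬m = F
a → (¬m) = T → F = F
(u ↔ (¬a)) ↔ (a → (¬m)) = F ↔ F = T

T


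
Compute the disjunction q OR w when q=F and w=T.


Disjunction is false only when both operands are false.
Substitute: q=F, w=T.
F OR T evaluates to T.

T


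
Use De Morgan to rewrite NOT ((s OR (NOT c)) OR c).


De Morgan: the negation of a disjunction is the conjunction of the negations.
Distribute NOT across OR, flipping it to AND, and negate each literal.

((NOT s) AND c) AND (NOT c)


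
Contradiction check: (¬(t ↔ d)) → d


Truth table over {d, t}:
d | t | φ
---------
F | F | T
T | F | T
F | T | F
T | T | T
Satisfying assignment at row 1: d=F, t=F gives T.

No, it is not a contradiction.


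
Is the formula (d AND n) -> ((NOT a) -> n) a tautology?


Build the truth table over {a, d, n}:
a | d | n | φ
-------------
F | F | F | T
T | F | F | T
F | T | F | T
T | T | F | T
F | F | T | T
T | F | T | T
F | T | T | T
T | T | T | T
Every row evaluates to true.

Yes, it is a tautology.


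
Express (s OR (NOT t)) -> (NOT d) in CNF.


Step 1: Rewrite as ¬(s ∨ (¬t)) ∨ (¬d) = (¬s ∧ ¬(¬t)) ∨ (¬d).
Step 2: Distribute ∨ over ∧.
Step 3: Eliminate any double negations (¬¬X = X).

((NOT s) OR (NOT d)) AND (t OR (NOT d))


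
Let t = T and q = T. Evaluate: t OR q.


Disjunction is false only when both operands are false.
Substitute: t=T, q=T.
T OR T evaluates to T.

T


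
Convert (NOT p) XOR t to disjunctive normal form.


Step 1: (¬p) ⊕ t is true exactly when they disagree: ((¬p) ∧ ¬t) ∨ (¬(¬p) ∧ t).
Step 2: Eliminate any double negations (¬¬X = X).

((NOT p) AND (NOT t)) OR (p AND t)


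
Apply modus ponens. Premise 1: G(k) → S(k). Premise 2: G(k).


Modus ponens: from (P → Q) and P, infer Q.
P = 'G(k)' is asserted, and P → Q holds, so Q follows.

S(k).


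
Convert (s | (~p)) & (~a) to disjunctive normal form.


Step 1: Distribute ∧ over ∨: (s ∨ (¬p)) ∧ (¬a) = (s ∧ (¬a)) ∨ ((¬p) ∧ (¬a)).

(s & (~a)) | ((~p) & (~a))


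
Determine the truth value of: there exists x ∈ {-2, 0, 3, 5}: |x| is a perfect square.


Evaluate the predicate on each element: -2:F, 0:T, 3:F, 5:F.
Witness x = 0 satisfies the predicate.

T


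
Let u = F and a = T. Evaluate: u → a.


Implication is false only when antecedent is true and consequent is false.
Substitute: u=F, a=T.
F → T evaluates to T.

T


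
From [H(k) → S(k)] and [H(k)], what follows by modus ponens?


Modus ponens: from (P → Q) and P, infer Q.
P = 'H(k)' is asserted, and P → Q holds, so Q follows.

S(k).


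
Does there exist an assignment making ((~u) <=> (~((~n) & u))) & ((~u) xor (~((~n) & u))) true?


Check all 4 assignments over {n, u}:
n | u | φ
---------
False | False | False
True | False | False
False | True | False
True | True | False
No assignment makes the formula true.

Unsatisfiable.


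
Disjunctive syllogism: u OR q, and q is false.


Disjunctive syllogism: from (P ∨ Q) and ¬P, infer Q.
One disjunct, 'q', is ruled out; the other must hold.

u


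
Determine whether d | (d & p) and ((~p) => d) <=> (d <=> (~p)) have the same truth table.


Compare truth tables:
d | p | φ | ψ
-------------
False | False | False | True
True | False | True | True
False | True | False | True
True | True | True | False
They differ at row 1 (d=False, p=False): φ=False but ψ=True.

No, they are not logically equivalent.


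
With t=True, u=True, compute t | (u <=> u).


Substitute t=True, u=True:
u <=> u = True <=> True = True
t | (u <=> u) = True | True = True

True


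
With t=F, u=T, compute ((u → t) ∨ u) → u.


Substitute t=F, u=T:
u → t = T → F = F
(u → t) ∨ u = F ∨ T = T
((u → t) ∨ u) → u = T → T = T

T


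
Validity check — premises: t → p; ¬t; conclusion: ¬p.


This is denying the antecedent (fallacy). There exist truth assignments where the premises are all true but the conclusion is false.

Invalid.


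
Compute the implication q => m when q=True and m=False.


Implication is false only when antecedent is true and consequent is false.
Substitute: q=True, m=False.
True => False evaluates to False.

False


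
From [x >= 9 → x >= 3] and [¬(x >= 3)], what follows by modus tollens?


Modus tollens: from (P → Q) and ¬Q, infer ¬P.
Q = 'x >= 3' is denied; since P → Q, P must also fail.

Not (x >= 9).


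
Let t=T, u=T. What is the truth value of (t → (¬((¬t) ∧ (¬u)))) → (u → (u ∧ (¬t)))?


Substitute t=T, u=T:
¬t = F
¬u = F
(¬t) ∧ (¬u) = F ∧ F = F
¬((¬t) ∧ (¬u)) = T
t → (¬((¬t) ∧ (¬u))) = T → T = T
¬t = F
u ∧ (¬t) = T ∧ F = F
u → (u ∧ (¬t)) = T → F = F
(t → (¬((¬t) ∧ (¬u)))) → (u → (u ∧ (¬t))) = T → F = F

F


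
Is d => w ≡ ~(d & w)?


Compare truth tables:
d | w | φ | ψ
-------------
False | False | True | True
True | False | False | True
False | True | True | True
True | True | True | False
They differ at row 2 (d=True, w=False): φ=False but ψ=True.

No, they are not logically equivalent.


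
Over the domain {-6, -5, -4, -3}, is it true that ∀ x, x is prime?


Evaluate the predicate on each element: -6:F, -5:F, -4:F, -3:F.
Counterexample x = -6 fails the predicate.

F


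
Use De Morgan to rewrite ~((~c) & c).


De Morgan: the negation of a conjunction is the disjunction of the negations.
Distribute ~ across &, flipping it to |, and negate each literal.

c | (~c)


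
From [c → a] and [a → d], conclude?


Hypothetical syllogism: from (P → Q) and (Q → R), infer (P → R).
Chain the two implications through the shared middle term 'a'.

c → d


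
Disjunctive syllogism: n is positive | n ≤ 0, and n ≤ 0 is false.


Disjunctive syllogism: from (P ∨ Q) and ¬P, infer Q.
One disjunct, 'n ≤ 0', is ruled out; the other must hold.

n is positive


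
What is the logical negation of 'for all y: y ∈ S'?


¬(for all x: φ) = there exists x: ¬φ, and ¬(there exists x: φ) = for all x: ¬φ.
Apply to the universal statement.

there exists y: NOT(y ∈ S)


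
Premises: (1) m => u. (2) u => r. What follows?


Hypothetical syllogism: from (P → Q) and (Q → R), infer (P → R).
Chain the two implications through the shared middle term 'u'.

m => r


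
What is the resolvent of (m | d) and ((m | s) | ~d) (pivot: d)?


The clauses contain complementary literals d and ~d.
Resolution eliminates this pair and disjoins the remaining literals (merging duplicates).

(m | s)


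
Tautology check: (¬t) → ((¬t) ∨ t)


Build the truth table over {t}:
t | φ
-----
F | T
T | T
Every row evaluates to true.

Yes, it is a tautology.


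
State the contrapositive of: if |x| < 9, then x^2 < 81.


The contrapositive of (P → Q) is (¬Q → ¬P); it is logically equivalent to the original.
Here P = '|x| < 9' and Q = 'x^2 < 81'.

If not (x^2 < 81), then not (|x| < 9).


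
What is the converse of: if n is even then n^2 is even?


The converse of (P → Q) is (Q → P). It is not in general equivalent to the original.
Here P = 'n is even' and Q = 'n^2 is even'.

If n^2 is even, then n is even.


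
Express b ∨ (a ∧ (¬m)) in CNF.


Step 1: Distribute ∨ over ∧: b ∨ (a ∧ (¬m)) = (b ∨ a) ∧ (b ∨ (¬m)).

(b ∨ a) ∧ (b ∨ (¬m))


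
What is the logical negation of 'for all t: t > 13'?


¬(for all x: φ) = there exists x: ¬φ, and ¬(there exists x: φ) = for all x: ¬φ.
Apply to the universal statement.

there exists t: NOT(t > 13)


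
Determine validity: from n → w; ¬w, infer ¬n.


This matches the form of modus tollens: the conclusion follows in every model of the premises.

Valid.


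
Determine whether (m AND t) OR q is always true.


Build the truth table over {m, q, t}:
m | q | t | φ
-------------
F | F | F | F
T | F | F | F
F | T | F | T
T | T | F | T
F | F | T | F
T | F | T | T
F | T | T | T
T | T | T | T
Counterexample at row 1: with m=F, q=F, t=F, the formula is F.

No, it is not a tautology.


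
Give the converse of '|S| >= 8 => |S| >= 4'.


The converse of (P → Q) is (Q → P). It is not in general equivalent to the original.
Here P = '|S| >= 8' and Q = '|S| >= 4'.

If |S| >= 4, then |S| >= 8.


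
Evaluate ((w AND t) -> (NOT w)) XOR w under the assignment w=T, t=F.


Substitute w=T, t=F:
w AND t = T AND F = F
NOT w = F
(w AND t) -> (NOT w) = F -> F = T
((w AND t) -> (NOT w)) XOR w = T XOR T = F

F


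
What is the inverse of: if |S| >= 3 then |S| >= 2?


The inverse of (P → Q) is (¬P → ¬Q). It is equivalent to the converse, not to the original.
Here P = '|S| >= 3' and Q = '|S| >= 2'.

If not (|S| >= 3), then not (|S| >= 2).


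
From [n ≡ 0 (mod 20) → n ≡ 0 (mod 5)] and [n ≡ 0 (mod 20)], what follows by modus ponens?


Modus ponens: from (P → Q) and P, infer Q.
P = 'n ≡ 0 (mod 20)' is asserted, and P → Q holds, so Q follows.

n ≡ 0 (mod 5).


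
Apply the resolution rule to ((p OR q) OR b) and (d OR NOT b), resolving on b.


The clauses contain complementary literals b and NOTb.
Resolution eliminates this pair and disjoins the remaining literals (merging duplicates).

((q OR p) OR d)


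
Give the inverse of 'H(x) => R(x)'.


The inverse of (P → Q) is (¬P → ¬Q). It is equivalent to the converse, not to the original.
Here P = 'H(x)' and Q = 'R(x)'.

If not (H(x)), then not (R(x)).


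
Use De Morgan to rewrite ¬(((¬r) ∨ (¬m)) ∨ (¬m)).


De Morgan: the negation of a disjunction is the conjunction of the negations.
Distribute ¬ across ∨, flipping it to ∧, and negate each literal.

(r ∧ m) ∧ m


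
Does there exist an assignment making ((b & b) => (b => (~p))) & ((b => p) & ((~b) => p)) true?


Search for a satisfying assignment over {b, p}.
Try b=False, p=True: the formula evaluates to True.
A satisfying assignment exists.

Satisfiable.


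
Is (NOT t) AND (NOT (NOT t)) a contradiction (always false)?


Truth table over {t}:
t | φ
-----
F | F
T | F
Every row is false.

Yes, it is a contradiction.


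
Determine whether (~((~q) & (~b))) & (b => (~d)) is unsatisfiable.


Truth table over {b, d, q}:
b | d | q | φ
-------------
False | False | False | False
True | False | False | True
False | True | False | False
True | True | False | False
False | False | True | True
True | False | True | True
False | True | True | True
True | True | True | False
Satisfying assignment at row 2: b=True, d=False, q=False gives True.

No, it is not a contradiction.


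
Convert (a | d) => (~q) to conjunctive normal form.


Step 1: Rewrite as ¬(a ∨ d) ∨ (¬q) = (¬a ∧ ¬d) ∨ (¬q).
Step 2: Distribute ∨ over ∧.

((~a) | (~q)) & ((~d) | (~q))


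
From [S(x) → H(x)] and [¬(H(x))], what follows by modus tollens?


Modus tollens: from (P → Q) and ¬Q, infer ¬P.
Q = 'H(x)' is denied; since P → Q, P must also fail.

Not (S(x)).


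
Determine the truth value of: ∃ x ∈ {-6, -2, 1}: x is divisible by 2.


Evaluate the predicate on each element: -6:T, -2:T, 1:F.
Witness x = -6 satisfies the predicate.

T


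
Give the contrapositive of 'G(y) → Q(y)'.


The contrapositive of (P → Q) is (¬Q → ¬P); it is logically equivalent to the original.
Here P = 'G(y)' and Q = 'Q(y)'.

If not (Q(y)), then not (G(y)).


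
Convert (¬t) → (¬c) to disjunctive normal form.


Step 1: Rewrite (¬t) → (¬c) as ¬(¬t) ∨ (¬c).
Step 2: Eliminate any double negations (¬¬X = X).

t ∨ (¬c)


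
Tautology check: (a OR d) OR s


Build the truth table over {a, d, s}:
a | d | s | φ
-------------
F | F | F | F
T | F | F | T
F | T | F | T
T | T | F | T
F | F | T | T
T | F | T | T
F | T | T | T
T | T | T | T
Counterexample at row 1: with a=F, d=F, s=F, the formula is F.

No, it is not a tautology.


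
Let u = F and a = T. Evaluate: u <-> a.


Biconditional is true when both operands have the same truth value.
Substitute: u=F, a=T.
F <-> T evaluates to F.

F


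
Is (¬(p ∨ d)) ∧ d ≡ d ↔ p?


Compare truth tables:
d | p | φ | ψ
-------------
F | F | F | T
T | F | F | F
F | T | F | F
T | T | F | T
They differ at row 1 (d=F, p=F): φ=F but ψ=T.

No, they are not logically equivalent.


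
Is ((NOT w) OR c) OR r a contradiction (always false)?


Truth table over {c, r, w}:
c | r | w | φ
-------------
F | F | F | T
T | F | F | T
F | T | F | T
T | T | F | T
F | F | T | F
T | F | T | T
F | T | T | T
T | T | T | T
Satisfying assignment at row 1: c=F, r=F, w=F gives T.

No, it is not a contradiction.


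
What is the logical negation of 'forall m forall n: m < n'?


Negation flips each quantifier (∀↔∃) and negates the inner predicate.
¬(forall m forall n: φ) = exists m exists n: ¬φ.

exists m exists n: ~(m < n)


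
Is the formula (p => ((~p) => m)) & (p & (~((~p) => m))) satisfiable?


Check all 4 assignments over {m, p}:
m | p | φ
---------
False | False | False
True | False | False
False | True | False
True | True | False
No assignment makes the formula true.

Unsatisfiable.
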